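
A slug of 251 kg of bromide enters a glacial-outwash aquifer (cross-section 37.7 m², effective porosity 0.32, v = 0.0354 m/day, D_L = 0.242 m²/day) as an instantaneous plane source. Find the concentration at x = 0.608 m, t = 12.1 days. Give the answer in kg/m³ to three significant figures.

For an instantaneous plane source, C(x,t) = M/(n_e·A·√(4πDt)) · exp(−(x−vt)²/(4Dt)), with n_e·A the pore (flow) area.
Plume center vt = 0.0354 × 12.1 = 0.42834 m, so the well at 0.608 m is 0.17966 m downgradient of the peak.
√(4πDt) = 6.066 m, giving peak height M/(n_e·A·√(4πDt)) = 251/(0.32 × 37.7 × 6.066) = 3.430 kg/m³.
(x−vt)²/(4Dt) = (0.17966)²/(4 × 0.242 × 12.1) = 0.002756; exp(−0.002756) = 0.9972.
C = 3.430 × 0.9972 = 3.42 kg/m³.

3.42 kg/m³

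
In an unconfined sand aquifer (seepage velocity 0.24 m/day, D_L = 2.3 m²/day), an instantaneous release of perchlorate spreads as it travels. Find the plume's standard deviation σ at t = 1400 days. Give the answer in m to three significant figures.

Dispersive spreading gives a Gaussian with σ² = 2Dt; advection only shifts the center.
σ = √(2 × 2.3 × 1400) = 80.2 m.

80.2 m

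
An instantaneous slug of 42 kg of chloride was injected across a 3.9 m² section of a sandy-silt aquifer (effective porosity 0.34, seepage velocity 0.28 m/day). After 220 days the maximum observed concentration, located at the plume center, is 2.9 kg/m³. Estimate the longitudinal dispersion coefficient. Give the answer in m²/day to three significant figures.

At the plume center C_max = M/(n_e·A·√(4πDt)), so D = M²/(4πt·(n_e·A·C_max)²).
n_e·A·C_max = 0.34 × 3.9 × 2.9 = 3.845 kg/m.
D = 42²/(4π × 220 × 3.845²) = 0.0432 m²/day.

0.0432 m²/day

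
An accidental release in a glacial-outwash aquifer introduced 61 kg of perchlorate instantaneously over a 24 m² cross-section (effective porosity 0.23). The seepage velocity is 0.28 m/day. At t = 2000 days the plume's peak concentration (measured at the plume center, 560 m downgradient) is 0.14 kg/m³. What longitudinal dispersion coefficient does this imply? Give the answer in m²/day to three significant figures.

At the plume center C_max = M/(n_e·A·√(4πDt)), so D = M²/(4πt·(n_e·A·C_max)²).
n_e·A·C_max = 0.23 × 24 × 0.14 = 0.7728 kg/m.
D = 61²/(4π × 2000 × 0.7728²) = 0.248 m²/day.

0.248 m²/day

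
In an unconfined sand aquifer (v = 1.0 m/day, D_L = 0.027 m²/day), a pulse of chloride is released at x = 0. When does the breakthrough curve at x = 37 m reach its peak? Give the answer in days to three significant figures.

For the 1D instantaneous-source solution, setting ∂C/∂t = 0 at fixed x gives v²t² + 2Dt − x² = 0, so t = (√(D² + v²x²) − D)/v².
√(D² + v²x²) = √(0.027² + 1.0² × 37²) = 37.00; v² = 1.
t = (37.00 − 0.027)/1 = 37.0 days (vs. the pure-advection estimate x/v = 37.0 d).

37.0 days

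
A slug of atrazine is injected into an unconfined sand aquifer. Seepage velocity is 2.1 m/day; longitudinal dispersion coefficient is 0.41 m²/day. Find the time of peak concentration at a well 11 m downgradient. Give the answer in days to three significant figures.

5.15 days

For the 1D instantaneous-source solution, setting ∂C/∂t = 0 at fixed x gives v²t² + 2Dt − x² = 0, so t = (√(D² + v²x²) − D)/v².
√(D² + v²x²) = √(0.41² + 2.1² × 11²) = 23.10; v² = 4.41.
t = (23.10 − 0.41)/4.41 = 5.15 days (vs. the pure-advection estimate x/v = 5.24 d).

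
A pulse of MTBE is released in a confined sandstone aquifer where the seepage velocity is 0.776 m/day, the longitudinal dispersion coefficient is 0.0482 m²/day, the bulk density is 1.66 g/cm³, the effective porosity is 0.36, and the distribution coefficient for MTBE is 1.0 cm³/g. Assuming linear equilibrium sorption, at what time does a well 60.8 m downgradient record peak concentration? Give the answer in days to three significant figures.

Retardation factor R = 1 + ρ_b·K_d/n = 1 + 1.66 × 1.0/0.36 = 5.611.
Sorption retards both mechanisms: v_R = v/R = 0.1383 m/day, D_R = D/R = 0.008590 m²/day.
Peak time from v_R²t² + 2D_R t − x² = 0: t = (√(D_R² + v_R²x²) − D_R)/v_R².
√(D_R² + v_R²x²) = √(0.008590² + 0.1383² × 60.8²) = 8.409; v_R² = 0.01913.
t = (8.409 − 0.008590)/0.01913 = 439 days.

439 days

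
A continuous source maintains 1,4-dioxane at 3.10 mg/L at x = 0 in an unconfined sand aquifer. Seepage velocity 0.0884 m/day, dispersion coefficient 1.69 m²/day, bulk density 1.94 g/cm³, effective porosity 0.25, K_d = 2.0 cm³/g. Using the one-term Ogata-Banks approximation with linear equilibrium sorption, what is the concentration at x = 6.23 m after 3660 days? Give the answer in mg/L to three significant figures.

2.13 mg/L

Retardation factor R = 1 + ρ_b·K_d/n = 1 + 1.94 × 2.0/0.25 = 16.52.
Sorption retards both mechanisms: v_R = v/R = 0.005351 m/day, D_R = D/R = 0.1023 m²/day.
v_R·t = 0.005351 × 3660 = 19.58466 m; 2√(D_R t) = 38.70 m; argument = (6.23 − 19.58466)/38.70 = -0.3451.
C = C₀ × ½·erfc(-0.3451) = 3.10 × 0.6872 = 2.13 mg/L.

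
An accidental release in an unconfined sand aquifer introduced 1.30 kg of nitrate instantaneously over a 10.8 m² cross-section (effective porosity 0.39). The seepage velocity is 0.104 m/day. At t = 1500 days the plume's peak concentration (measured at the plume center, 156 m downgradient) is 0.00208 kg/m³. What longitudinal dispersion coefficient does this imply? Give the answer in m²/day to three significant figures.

At the plume center C_max = M/(n_e·A·√(4πDt)), so D = M²/(4πt·(n_e·A·C_max)²).
n_e·A·C_max = 0.39 × 10.8 × 0.00208 = 0.008761 kg/m.
D = 1.30²/(4π × 1500 × 0.008761²) = 1.17 m²/day.

1.17 m²/day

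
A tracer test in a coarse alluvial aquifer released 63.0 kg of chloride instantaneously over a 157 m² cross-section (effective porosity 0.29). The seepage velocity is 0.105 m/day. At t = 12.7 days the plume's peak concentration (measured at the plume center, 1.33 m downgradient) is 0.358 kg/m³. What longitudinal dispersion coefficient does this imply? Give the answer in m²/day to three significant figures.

At the plume center C_max = M/(n_e·A·√(4πDt)), so D = M²/(4πt·(n_e·A·C_max)²).
n_e·A·C_max = 0.29 × 157 × 0.358 = 16.30 kg/m.
D = 63.0²/(4π × 12.7 × 16.30²) = 0.0936 m²/day.

0.0936 m²/day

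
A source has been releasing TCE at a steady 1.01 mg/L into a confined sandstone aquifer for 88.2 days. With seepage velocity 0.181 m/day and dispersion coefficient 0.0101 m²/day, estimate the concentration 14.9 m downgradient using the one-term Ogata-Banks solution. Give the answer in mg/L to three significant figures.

0.795 mg/L

For a continuous step input, C/C₀ ≈ ½·erfc((x−vt)/(2√(Dt))).
vt = 0.181 × 88.2 = 15.9642 m and 2√(Dt) = 2√(0.0101 × 88.2) = 1.888 m.
Argument (x−vt)/(2√(Dt)) = (14.9 − 15.9642)/1.888 = -0.5637; ½·erfc(-0.5637) = 0.7873.
C = 1.01 × 0.7873 = 0.795 mg/L.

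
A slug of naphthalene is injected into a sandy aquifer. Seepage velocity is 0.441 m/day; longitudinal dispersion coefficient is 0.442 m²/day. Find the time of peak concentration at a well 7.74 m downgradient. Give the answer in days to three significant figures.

For the 1D instantaneous-source solution, setting ∂C/∂t = 0 at fixed x gives v²t² + 2Dt − x² = 0, so t = (√(D² + v²x²) − D)/v².
√(D² + v²x²) = √(0.442² + 0.441² × 7.74²) = 3.442; v² = 0.194481.
t = (3.442 − 0.442)/0.194481 = 15.4 days (vs. the pure-advection estimate x/v = 17.6 d).

15.4 days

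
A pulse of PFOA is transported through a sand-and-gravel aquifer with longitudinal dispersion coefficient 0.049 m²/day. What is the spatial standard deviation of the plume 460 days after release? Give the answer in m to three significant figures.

Dispersive spreading gives a Gaussian with σ² = 2Dt; advection only shifts the center.
σ = √(2 × 0.049 × 460) = 6.71 m.

6.71 m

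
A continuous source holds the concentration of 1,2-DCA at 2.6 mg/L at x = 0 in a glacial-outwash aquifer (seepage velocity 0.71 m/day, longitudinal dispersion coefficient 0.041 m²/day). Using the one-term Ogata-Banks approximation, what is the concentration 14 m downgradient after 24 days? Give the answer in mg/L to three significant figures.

2.56 mg/L

For a continuous step input, C/C₀ ≈ ½·erfc((x−vt)/(2√(Dt))).
vt = 0.71 × 24 = 17.04 m and 2√(Dt) = 2√(0.041 × 24) = 1.984 m.
Argument (x−vt)/(2√(Dt)) = (14 − 17.04)/1.984 = -1.532; ½·erfc(-1.532) = 0.9849.
C = 2.6 × 0.9849 = 2.56 mg/L.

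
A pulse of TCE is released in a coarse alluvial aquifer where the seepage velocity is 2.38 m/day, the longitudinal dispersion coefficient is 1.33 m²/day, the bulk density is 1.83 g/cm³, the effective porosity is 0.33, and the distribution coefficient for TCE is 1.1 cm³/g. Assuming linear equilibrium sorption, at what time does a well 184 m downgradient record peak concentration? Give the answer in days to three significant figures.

547 days

Retardation factor R = 1 + ρ_b·K_d/n = 1 + 1.83 × 1.1/0.33 = 7.100.
Sorption retards both mechanisms: v_R = v/R = 0.3352 m/day, D_R = D/R = 0.1873 m²/day.
Peak time from v_R²t² + 2D_R t − x² = 0: t = (√(D_R² + v_R²x²) − D_R)/v_R².
√(D_R² + v_R²x²) = √(0.1873² + 0.3352² × 184²) = 61.68; v_R² = 0.1124.
t = (61.68 − 0.1873)/0.1124 = 547 days.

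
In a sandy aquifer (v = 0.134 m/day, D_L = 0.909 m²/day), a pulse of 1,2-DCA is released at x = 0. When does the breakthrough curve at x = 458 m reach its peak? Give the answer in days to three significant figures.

For the 1D instantaneous-source solution, setting ∂C/∂t = 0 at fixed x gives v²t² + 2Dt − x² = 0, so t = (√(D² + v²x²) − D)/v².
√(D² + v²x²) = √(0.909² + 0.134² × 458²) = 61.38; v² = 0.017956.
t = (61.38 − 0.909)/0.017956 = 3370 days (vs. the pure-advection estimate x/v = 3420 d).

3370 days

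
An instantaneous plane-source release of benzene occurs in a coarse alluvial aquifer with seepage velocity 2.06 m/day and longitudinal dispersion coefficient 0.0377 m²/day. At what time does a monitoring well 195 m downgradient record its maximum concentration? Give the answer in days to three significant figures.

94.7 days

For the 1D instantaneous-source solution, setting ∂C/∂t = 0 at fixed x gives v²t² + 2Dt − x² = 0, so t = (√(D² + v²x²) − D)/v².
√(D² + v²x²) = √(0.0377² + 2.06² × 195²) = 401.7; v² = 4.2436.
t = (401.7 − 0.0377)/4.2436 = 94.7 days (vs. the pure-advection estimate x/v = 94.7 d).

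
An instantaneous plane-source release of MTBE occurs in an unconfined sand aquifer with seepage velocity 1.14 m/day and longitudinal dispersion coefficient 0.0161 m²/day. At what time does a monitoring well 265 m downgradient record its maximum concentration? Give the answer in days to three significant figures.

For the 1D instantaneous-source solution, setting ∂C/∂t = 0 at fixed x gives v²t² + 2Dt − x² = 0, so t = (√(D² + v²x²) − D)/v².
√(D² + v²x²) = √(0.0161² + 1.14² × 265²) = 302.1; v² = 1.2996.
t = (302.1 − 0.0161)/1.2996 = 232 days (vs. the pure-advection estimate x/v = 232 d).

232 days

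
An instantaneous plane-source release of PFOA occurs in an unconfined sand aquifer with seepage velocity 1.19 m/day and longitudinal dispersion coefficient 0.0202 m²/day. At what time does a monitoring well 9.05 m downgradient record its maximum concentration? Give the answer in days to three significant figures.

7.59 days

For the 1D instantaneous-source solution, setting ∂C/∂t = 0 at fixed x gives v²t² + 2Dt − x² = 0, so t = (√(D² + v²x²) − D)/v².
√(D² + v²x²) = √(0.0202² + 1.19² × 9.05²) = 10.77; v² = 1.4161.
t = (10.77 − 0.0202)/1.4161 = 7.59 days (vs. the pure-advection estimate x/v = 7.61 d).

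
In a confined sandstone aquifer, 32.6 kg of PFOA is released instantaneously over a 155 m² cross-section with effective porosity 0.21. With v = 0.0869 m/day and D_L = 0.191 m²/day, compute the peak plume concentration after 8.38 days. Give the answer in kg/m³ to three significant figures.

0.223 kg/m³

The peak of an instantaneous 1D plume sits at x = vt; there the Gaussian factor is 1 and C_max = M/(n_e·A·√(4πDt)), where n_e·A is the pore area the mass is dissolved in.
√(4πDt) = √(4π × 0.191 × 8.38) = 4.485 m, so C_max = 32.6/(0.21 × 155 × 4.485) = 0.223 kg/m³.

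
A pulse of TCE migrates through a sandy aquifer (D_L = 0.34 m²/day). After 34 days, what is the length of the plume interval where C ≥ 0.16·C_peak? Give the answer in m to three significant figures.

The plume is Gaussian with σ = √(2Dt) = √(2 × 0.34 × 34) = 4.808 m.
C/C_peak = exp(−Δx²/(2σ²)) = 0.16 ⇒ Δx = σ·√(−2 ln 0.16) = 4.808 × 1.914 = 9.203 m.
Width = 2Δx = 18.4 m.

18.4 m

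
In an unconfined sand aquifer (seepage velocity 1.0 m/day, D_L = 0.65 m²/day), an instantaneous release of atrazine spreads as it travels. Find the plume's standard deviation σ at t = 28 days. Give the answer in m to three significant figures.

6.03 m

Dispersive spreading gives a Gaussian with σ² = 2Dt; advection only shifts the center.
σ = √(2 × 0.65 × 28) = 6.03 m.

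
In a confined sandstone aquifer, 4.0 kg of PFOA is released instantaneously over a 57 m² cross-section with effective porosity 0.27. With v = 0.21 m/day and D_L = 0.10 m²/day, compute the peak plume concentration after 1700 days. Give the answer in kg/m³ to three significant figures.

0.00562 kg/m³

The peak of an instantaneous 1D plume sits at x = vt; there the Gaussian factor is 1 and C_max = M/(n_e·A·√(4πDt)), where n_e·A is the pore area the mass is dissolved in.
√(4πDt) = √(4π × 0.10 × 1700) = 46.22 m, so C_max = 4.0/(0.27 × 57 × 46.22) = 0.00562 kg/m³.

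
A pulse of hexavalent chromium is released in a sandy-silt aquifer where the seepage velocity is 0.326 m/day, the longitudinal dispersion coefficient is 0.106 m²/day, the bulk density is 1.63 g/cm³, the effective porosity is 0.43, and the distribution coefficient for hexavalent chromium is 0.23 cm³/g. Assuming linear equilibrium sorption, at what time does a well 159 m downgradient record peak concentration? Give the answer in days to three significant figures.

911 days

Retardation factor R = 1 + ρ_b·K_d/n = 1 + 1.63 × 0.23/0.43 = 1.872.
Sorption retards both mechanisms: v_R = v/R = 0.1741 m/day, D_R = D/R = 0.05662 m²/day.
Peak time from v_R²t² + 2D_R t − x² = 0: t = (√(D_R² + v_R²x²) − D_R)/v_R².
√(D_R² + v_R²x²) = √(0.05662² + 0.1741² × 159²) = 27.68; v_R² = 0.03031.
t = (27.68 − 0.05662)/0.03031 = 911 days.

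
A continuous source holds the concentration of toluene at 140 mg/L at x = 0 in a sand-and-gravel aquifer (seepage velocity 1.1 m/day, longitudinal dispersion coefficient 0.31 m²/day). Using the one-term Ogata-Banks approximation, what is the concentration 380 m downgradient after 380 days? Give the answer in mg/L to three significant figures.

139 mg/L

For a continuous step input, C/C₀ ≈ ½·erfc((x−vt)/(2√(Dt))).
vt = 1.1 × 380 = 418 m and 2√(Dt) = 2√(0.31 × 380) = 21.71 m.
Argument (x−vt)/(2√(Dt)) = (380 − 418)/21.71 = -1.750; ½·erfc(-1.750) = 0.9933.
C = 140 × 0.9933 = 139 mg/L.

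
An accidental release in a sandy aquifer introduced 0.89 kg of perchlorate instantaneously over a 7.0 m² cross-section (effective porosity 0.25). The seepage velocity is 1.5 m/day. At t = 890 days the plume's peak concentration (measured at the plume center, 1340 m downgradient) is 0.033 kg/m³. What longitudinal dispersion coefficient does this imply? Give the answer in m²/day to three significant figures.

At the plume center C_max = M/(n_e·A·√(4πDt)), so D = M²/(4πt·(n_e·A·C_max)²).
n_e·A·C_max = 0.25 × 7.0 × 0.033 = 0.05775 kg/m.
D = 0.89²/(4π × 890 × 0.05775²) = 0.0212 m²/day.

0.0212 m²/day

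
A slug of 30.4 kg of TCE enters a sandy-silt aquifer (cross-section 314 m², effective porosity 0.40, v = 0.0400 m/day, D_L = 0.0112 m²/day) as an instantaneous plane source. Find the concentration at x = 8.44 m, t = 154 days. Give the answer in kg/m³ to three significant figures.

For an instantaneous plane source, C(x,t) = M/(n_e·A·√(4πDt)) · exp(−(x−vt)²/(4Dt)), with n_e·A the pore (flow) area.
Plume center vt = 0.0400 × 154 = 6.16 m, so the well at 8.44 m is 2.28 m downgradient of the peak.
√(4πDt) = 4.656 m, giving peak height M/(n_e·A·√(4πDt)) = 30.4/(0.40 × 314 × 4.656) = 0.05198 kg/m³.
(x−vt)²/(4Dt) = (2.28)²/(4 × 0.0112 × 154) = 0.7535; exp(−0.7535) = 0.4707.
C = 0.05198 × 0.4707 = 0.0245 kg/m³.

0.0245 kg/m³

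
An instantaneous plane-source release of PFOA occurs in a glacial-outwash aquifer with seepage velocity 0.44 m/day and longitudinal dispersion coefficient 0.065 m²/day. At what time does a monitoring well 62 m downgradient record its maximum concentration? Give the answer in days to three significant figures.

For the 1D instantaneous-source solution, setting ∂C/∂t = 0 at fixed x gives v²t² + 2Dt − x² = 0, so t = (√(D² + v²x²) − D)/v².
√(D² + v²x²) = √(0.065² + 0.44² × 62²) = 27.28; v² = 0.1936.
t = (27.28 − 0.065)/0.1936 = 141 days (vs. the pure-advection estimate x/v = 141 d).

141 days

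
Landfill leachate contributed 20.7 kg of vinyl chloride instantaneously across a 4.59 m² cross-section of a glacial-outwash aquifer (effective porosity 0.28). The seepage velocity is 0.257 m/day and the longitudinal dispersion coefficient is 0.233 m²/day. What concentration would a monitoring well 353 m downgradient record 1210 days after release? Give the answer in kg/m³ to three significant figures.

For an instantaneous plane source, C(x,t) = M/(n_e·A·√(4πDt)) · exp(−(x−vt)²/(4Dt)), with n_e·A the pore (flow) area.
Plume center vt = 0.257 × 1210 = 310.97 m, so the well at 353 m is 42.03 m downgradient of the peak.
√(4πDt) = 59.52 m, giving peak height M/(n_e·A·√(4πDt)) = 20.7/(0.28 × 4.59 × 59.52) = 0.2706 kg/m³.
(x−vt)²/(4Dt) = (42.03)²/(4 × 0.233 × 1210) = 1.566; exp(−1.566) = 0.2089.
C = 0.2706 × 0.2089 = 0.0565 kg/m³.

0.0565 kg/m³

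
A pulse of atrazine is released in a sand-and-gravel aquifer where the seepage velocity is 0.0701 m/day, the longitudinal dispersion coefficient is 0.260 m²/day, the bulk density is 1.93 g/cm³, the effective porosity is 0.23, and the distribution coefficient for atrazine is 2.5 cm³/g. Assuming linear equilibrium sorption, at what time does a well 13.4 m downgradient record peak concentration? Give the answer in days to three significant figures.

Retardation factor R = 1 + ρ_b·K_d/n = 1 + 1.93 × 2.5/0.23 = 21.98.
Sorption retards both mechanisms: v_R = v/R = 0.003189 m/day, D_R = D/R = 0.01183 m²/day.
Peak time from v_R²t² + 2D_R t − x² = 0: t = (√(D_R² + v_R²x²) − D_R)/v_R².
√(D_R² + v_R²x²) = √(0.01183² + 0.003189² × 13.4²) = 0.04434; v_R² = 1.017e-05.
t = (0.04434 − 0.01183)/1.017e-05 = 3200 days.

3200 days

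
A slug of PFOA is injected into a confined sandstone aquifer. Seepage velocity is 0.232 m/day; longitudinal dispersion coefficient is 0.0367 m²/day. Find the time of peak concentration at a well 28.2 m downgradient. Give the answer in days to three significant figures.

121 days

For the 1D instantaneous-source solution, setting ∂C/∂t = 0 at fixed x gives v²t² + 2Dt − x² = 0, so t = (√(D² + v²x²) − D)/v².
√(D² + v²x²) = √(0.0367² + 0.232² × 28.2²) = 6.543; v² = 0.053824.
t = (6.543 − 0.0367)/0.053824 = 121 days (vs. the pure-advection estimate x/v = 122 d).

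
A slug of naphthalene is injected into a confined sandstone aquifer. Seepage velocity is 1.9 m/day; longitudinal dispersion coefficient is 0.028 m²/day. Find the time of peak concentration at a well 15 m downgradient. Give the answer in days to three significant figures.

For the 1D instantaneous-source solution, setting ∂C/∂t = 0 at fixed x gives v²t² + 2Dt − x² = 0, so t = (√(D² + v²x²) − D)/v².
√(D² + v²x²) = √(0.028² + 1.9² × 15²) = 28.50; v² = 3.61.
t = (28.50 − 0.028)/3.61 = 7.89 days (vs. the pure-advection estimate x/v = 7.89 d).

7.89 days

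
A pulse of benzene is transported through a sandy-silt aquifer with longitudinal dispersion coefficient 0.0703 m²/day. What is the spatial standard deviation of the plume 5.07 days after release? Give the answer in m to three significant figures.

0.844 m

Dispersive spreading gives a Gaussian with σ² = 2Dt; advection only shifts the center.
σ = √(2 × 0.0703 × 5.07) = 0.844 m.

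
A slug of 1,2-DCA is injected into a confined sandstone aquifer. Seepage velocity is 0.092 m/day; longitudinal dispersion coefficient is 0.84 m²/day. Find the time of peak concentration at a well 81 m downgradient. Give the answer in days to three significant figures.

For the 1D instantaneous-source solution, setting ∂C/∂t = 0 at fixed x gives v²t² + 2Dt − x² = 0, so t = (√(D² + v²x²) − D)/v².
√(D² + v²x²) = √(0.84² + 0.092² × 81²) = 7.499; v² = 0.008464.
t = (7.499 − 0.84)/0.008464 = 787 days (vs. the pure-advection estimate x/v = 880 d).

787 days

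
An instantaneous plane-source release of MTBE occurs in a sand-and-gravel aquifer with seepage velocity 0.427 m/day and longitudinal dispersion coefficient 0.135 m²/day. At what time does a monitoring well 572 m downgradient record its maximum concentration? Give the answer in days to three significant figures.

For the 1D instantaneous-source solution, setting ∂C/∂t = 0 at fixed x gives v²t² + 2Dt − x² = 0, so t = (√(D² + v²x²) − D)/v².
√(D² + v²x²) = √(0.135² + 0.427² × 572²) = 244.2; v² = 0.182329.
t = (244.2 − 0.135)/0.182329 = 1340 days (vs. the pure-advection estimate x/v = 1340 d).

1340 days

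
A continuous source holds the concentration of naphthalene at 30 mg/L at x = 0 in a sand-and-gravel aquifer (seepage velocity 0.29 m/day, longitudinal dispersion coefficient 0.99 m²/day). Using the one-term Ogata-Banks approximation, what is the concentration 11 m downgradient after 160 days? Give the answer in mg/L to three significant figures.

29.3 mg/L

For a continuous step input, C/C₀ ≈ ½·erfc((x−vt)/(2√(Dt))).
vt = 0.29 × 160 = 46.4 m and 2√(Dt) = 2√(0.99 × 160) = 25.17 m.
Argument (x−vt)/(2√(Dt)) = (11 − 46.4)/25.17 = -1.406; ½·erfc(-1.406) = 0.9766.
C = 30 × 0.9766 = 29.3 mg/L.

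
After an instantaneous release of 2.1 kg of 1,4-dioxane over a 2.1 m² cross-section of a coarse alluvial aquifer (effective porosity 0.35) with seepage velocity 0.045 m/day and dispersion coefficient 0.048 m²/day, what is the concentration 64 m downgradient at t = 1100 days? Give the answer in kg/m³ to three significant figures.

0.0410 kg/m³

For an instantaneous plane source, C(x,t) = M/(n_e·A·√(4πDt)) · exp(−(x−vt)²/(4Dt)), with n_e·A the pore (flow) area.
Plume center vt = 0.045 × 1100 = 49.5 m, so the well at 64 m is 14.5 m downgradient of the peak.
√(4πDt) = 25.76 m, giving peak height M/(n_e·A·√(4πDt)) = 2.1/(0.35 × 2.1 × 25.76) = 0.1109 kg/m³.
(x−vt)²/(4Dt) = (14.5)²/(4 × 0.048 × 1100) = 0.9955; exp(−0.9955) = 0.3695.
C = 0.1109 × 0.3695 = 0.0410 kg/m³.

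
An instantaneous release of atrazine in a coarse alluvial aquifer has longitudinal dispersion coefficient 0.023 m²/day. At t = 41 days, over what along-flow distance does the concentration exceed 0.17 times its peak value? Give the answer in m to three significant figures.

5.17 m

The plume is Gaussian with σ = √(2Dt) = √(2 × 0.023 × 41) = 1.373 m.
C/C_peak = exp(−Δx²/(2σ²)) = 0.17 ⇒ Δx = σ·√(−2 ln 0.17) = 1.373 × 1.883 = 2.585 m.
Width = 2Δx = 5.17 m.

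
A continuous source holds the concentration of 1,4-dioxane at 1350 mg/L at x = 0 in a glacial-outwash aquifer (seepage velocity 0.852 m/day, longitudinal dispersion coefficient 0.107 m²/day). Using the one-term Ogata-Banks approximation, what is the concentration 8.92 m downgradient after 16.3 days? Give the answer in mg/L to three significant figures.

1340 mg/L

For a continuous step input, C/C₀ ≈ ½·erfc((x−vt)/(2√(Dt))).
vt = 0.852 × 16.3 = 13.8876 m and 2√(Dt) = 2√(0.107 × 16.3) = 2.641 m.
Argument (x−vt)/(2√(Dt)) = (8.92 − 13.8876)/2.641 = -1.881; ½·erfc(-1.881) = 0.9961.
C = 1350 × 0.9961 = 1340 mg/L.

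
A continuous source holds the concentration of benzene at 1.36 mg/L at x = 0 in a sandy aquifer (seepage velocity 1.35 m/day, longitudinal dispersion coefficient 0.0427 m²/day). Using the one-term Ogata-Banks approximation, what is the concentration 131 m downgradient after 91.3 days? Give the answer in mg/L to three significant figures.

0.00377 mg/L

For a continuous step input, C/C₀ ≈ ½·erfc((x−vt)/(2√(Dt))).
vt = 1.35 × 91.3 = 123.255 m and 2√(Dt) = 2√(0.0427 × 91.3) = 3.949 m.
Argument (x−vt)/(2√(Dt)) = (131 − 123.255)/3.949 = 1.961; ½·erfc(1.961) = 0.002775.
C = 1.36 × 0.002775 = 0.00377 mg/L.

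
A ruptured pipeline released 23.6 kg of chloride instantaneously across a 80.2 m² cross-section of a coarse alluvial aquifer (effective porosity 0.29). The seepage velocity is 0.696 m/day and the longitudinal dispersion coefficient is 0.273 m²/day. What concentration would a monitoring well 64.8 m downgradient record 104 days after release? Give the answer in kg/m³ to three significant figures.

For an instantaneous plane source, C(x,t) = M/(n_e·A·√(4πDt)) · exp(−(x−vt)²/(4Dt)), with n_e·A the pore (flow) area.
Plume center vt = 0.696 × 104 = 72.384 m, so the well at 64.8 m is 7.584 m upgradient of the peak.
√(4πDt) = 18.89 m, giving peak height M/(n_e·A·√(4πDt)) = 23.6/(0.29 × 80.2 × 18.89) = 0.05372 kg/m³.
(x−vt)²/(4Dt) = (-7.584)²/(4 × 0.273 × 104) = 0.5065; exp(−0.5065) = 0.6026.
C = 0.05372 × 0.6026 = 0.0324 kg/m³.

0.0324 kg/m³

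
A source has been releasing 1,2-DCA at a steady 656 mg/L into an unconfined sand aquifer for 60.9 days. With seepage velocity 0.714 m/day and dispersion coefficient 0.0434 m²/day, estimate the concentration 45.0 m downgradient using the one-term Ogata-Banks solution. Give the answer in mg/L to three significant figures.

167 mg/L

For a continuous step input, C/C₀ ≈ ½·erfc((x−vt)/(2√(Dt))).
vt = 0.714 × 60.9 = 43.4826 m and 2√(Dt) = 2√(0.0434 × 60.9) = 3.251 m.
Argument (x−vt)/(2√(Dt)) = (45.0 − 43.4826)/3.251 = 0.4667; ½·erfc(0.4667) = 0.2546.
C = 656 × 0.2546 = 167 mg/L.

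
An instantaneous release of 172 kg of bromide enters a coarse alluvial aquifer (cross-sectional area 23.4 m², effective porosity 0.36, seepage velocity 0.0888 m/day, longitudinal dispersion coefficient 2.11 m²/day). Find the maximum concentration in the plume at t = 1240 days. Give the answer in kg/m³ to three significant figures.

The peak of an instantaneous 1D plume sits at x = vt; there the Gaussian factor is 1 and C_max = M/(n_e·A·√(4πDt)), where n_e·A is the pore area the mass is dissolved in.
√(4πDt) = √(4π × 2.11 × 1240) = 181.3 m, so C_max = 172/(0.36 × 23.4 × 181.3) = 0.113 kg/m³.

0.113 kg/m³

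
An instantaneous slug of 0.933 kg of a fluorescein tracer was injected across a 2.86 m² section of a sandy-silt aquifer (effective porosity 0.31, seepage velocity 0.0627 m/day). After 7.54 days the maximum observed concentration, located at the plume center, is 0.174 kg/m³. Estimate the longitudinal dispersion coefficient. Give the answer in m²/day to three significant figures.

0.386 m²/day

At the plume center C_max = M/(n_e·A·√(4πDt)), so D = M²/(4πt·(n_e·A·C_max)²).
n_e·A·C_max = 0.31 × 2.86 × 0.174 = 0.1543 kg/m.
D = 0.933²/(4π × 7.54 × 0.1543²) = 0.386 m²/day.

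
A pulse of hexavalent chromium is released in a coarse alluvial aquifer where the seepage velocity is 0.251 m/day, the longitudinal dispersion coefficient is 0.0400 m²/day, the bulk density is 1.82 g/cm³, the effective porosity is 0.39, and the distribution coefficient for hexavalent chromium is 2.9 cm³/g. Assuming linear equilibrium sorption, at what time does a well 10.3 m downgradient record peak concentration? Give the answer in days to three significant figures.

587 days

Retardation factor R = 1 + ρ_b·K_d/n = 1 + 1.82 × 2.9/0.39 = 14.53.
Sorption retards both mechanisms: v_R = v/R = 0.01727 m/day, D_R = D/R = 0.002753 m²/day.
Peak time from v_R²t² + 2D_R t − x² = 0: t = (√(D_R² + v_R²x²) − D_R)/v_R².
√(D_R² + v_R²x²) = √(0.002753² + 0.01727² × 10.3²) = 0.1779; v_R² = 0.0002983.
t = (0.1779 − 0.002753)/0.0002983 = 587 days.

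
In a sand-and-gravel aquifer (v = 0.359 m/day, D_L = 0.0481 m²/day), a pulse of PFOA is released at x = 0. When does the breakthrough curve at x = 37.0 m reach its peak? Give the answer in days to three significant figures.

103 days

For the 1D instantaneous-source solution, setting ∂C/∂t = 0 at fixed x gives v²t² + 2Dt − x² = 0, so t = (√(D² + v²x²) − D)/v².
√(D² + v²x²) = √(0.0481² + 0.359² × 37.0²) = 13.28; v² = 0.128881.
t = (13.28 − 0.0481)/0.128881 = 103 days (vs. the pure-advection estimate x/v = 103 d).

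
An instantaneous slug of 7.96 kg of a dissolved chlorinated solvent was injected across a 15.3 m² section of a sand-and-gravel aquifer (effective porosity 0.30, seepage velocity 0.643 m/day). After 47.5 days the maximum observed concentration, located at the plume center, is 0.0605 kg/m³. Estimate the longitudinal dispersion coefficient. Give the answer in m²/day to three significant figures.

1.38 m²/day

At the plume center C_max = M/(n_e·A·√(4πDt)), so D = M²/(4πt·(n_e·A·C_max)²).
n_e·A·C_max = 0.30 × 15.3 × 0.0605 = 0.2777 kg/m.
D = 7.96²/(4π × 47.5 × 0.2777²) = 1.38 m²/day.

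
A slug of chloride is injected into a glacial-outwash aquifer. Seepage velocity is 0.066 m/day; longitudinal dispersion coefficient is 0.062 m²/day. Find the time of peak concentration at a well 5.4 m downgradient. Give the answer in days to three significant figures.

68.8 days

For the 1D instantaneous-source solution, setting ∂C/∂t = 0 at fixed x gives v²t² + 2Dt − x² = 0, so t = (√(D² + v²x²) − D)/v².
√(D² + v²x²) = √(0.062² + 0.066² × 5.4²) = 0.3618; v² = 0.004356.
t = (0.3618 − 0.062)/0.004356 = 68.8 days (vs. the pure-advection estimate x/v = 81.8 d).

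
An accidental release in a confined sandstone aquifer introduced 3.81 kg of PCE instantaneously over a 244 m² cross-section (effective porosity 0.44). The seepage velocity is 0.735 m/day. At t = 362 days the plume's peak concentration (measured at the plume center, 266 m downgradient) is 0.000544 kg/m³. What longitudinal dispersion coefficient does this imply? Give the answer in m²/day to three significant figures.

0.936 m²/day

At the plume center C_max = M/(n_e·A·√(4πDt)), so D = M²/(4πt·(n_e·A·C_max)²).
n_e·A·C_max = 0.44 × 244 × 0.000544 = 0.05840 kg/m.
D = 3.81²/(4π × 362 × 0.05840²) = 0.936 m²/day.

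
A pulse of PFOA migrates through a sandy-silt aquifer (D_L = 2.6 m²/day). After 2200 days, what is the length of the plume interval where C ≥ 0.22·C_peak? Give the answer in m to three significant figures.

372 m

The plume is Gaussian with σ = √(2Dt) = √(2 × 2.6 × 2200) = 107.0 m.
C/C_peak = exp(−Δx²/(2σ²)) = 0.22 ⇒ Δx = σ·√(−2 ln 0.22) = 107.0 × 1.740 = 186.2 m.
Width = 2Δx = 372 m.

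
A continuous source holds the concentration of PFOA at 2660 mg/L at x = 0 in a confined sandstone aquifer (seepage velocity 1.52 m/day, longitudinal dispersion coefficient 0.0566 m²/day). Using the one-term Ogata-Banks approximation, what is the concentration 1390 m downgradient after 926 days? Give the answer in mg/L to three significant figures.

2540 mg/L

For a continuous step input, C/C₀ ≈ ½·erfc((x−vt)/(2√(Dt))).
vt = 1.52 × 926 = 1407.52 m and 2√(Dt) = 2√(0.0566 × 926) = 14.48 m.
Argument (x−vt)/(2√(Dt)) = (1390 − 1407.52)/14.48 = -1.210; ½·erfc(-1.210) = 0.9565.
C = 2660 × 0.9565 = 2540 mg/L.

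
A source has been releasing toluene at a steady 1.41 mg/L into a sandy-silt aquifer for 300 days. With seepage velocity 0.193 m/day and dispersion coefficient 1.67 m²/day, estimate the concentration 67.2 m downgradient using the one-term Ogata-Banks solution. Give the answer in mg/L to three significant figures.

For a continuous step input, C/C₀ ≈ ½·erfc((x−vt)/(2√(Dt))).
vt = 0.193 × 300 = 57.9 m and 2√(Dt) = 2√(1.67 × 300) = 44.77 m.
Argument (x−vt)/(2√(Dt)) = (67.2 − 57.9)/44.77 = 0.2077; ½·erfc(0.2077) = 0.3845.
C = 1.41 × 0.3845 = 0.542 mg/L.

0.542 mg/L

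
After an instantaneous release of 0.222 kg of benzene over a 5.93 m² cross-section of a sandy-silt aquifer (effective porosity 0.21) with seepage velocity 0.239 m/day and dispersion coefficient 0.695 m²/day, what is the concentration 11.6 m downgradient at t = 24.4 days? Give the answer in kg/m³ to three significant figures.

For an instantaneous plane source, C(x,t) = M/(n_e·A·√(4πDt)) · exp(−(x−vt)²/(4Dt)), with n_e·A the pore (flow) area.
Plume center vt = 0.239 × 24.4 = 5.8316 m, so the well at 11.6 m is 5.7684 m downgradient of the peak.
√(4πDt) = 14.60 m, giving peak height M/(n_e·A·√(4πDt)) = 0.222/(0.21 × 5.93 × 14.60) = 0.01221 kg/m³.
(x−vt)²/(4Dt) = (5.7684)²/(4 × 0.695 × 24.4) = 0.4905; exp(−0.4905) = 0.6123.
C = 0.01221 × 0.6123 = 0.00748 kg/m³.

0.00748 kg/m³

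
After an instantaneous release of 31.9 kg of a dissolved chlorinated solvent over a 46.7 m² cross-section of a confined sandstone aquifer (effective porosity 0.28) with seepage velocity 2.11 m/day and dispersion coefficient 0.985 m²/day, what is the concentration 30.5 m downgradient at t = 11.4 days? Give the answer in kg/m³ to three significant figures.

0.0814 kg/m³

For an instantaneous plane source, C(x,t) = M/(n_e·A·√(4πDt)) · exp(−(x−vt)²/(4Dt)), with n_e·A the pore (flow) area.
Plume center vt = 2.11 × 11.4 = 24.054 m, so the well at 30.5 m is 6.446 m downgradient of the peak.
√(4πDt) = 11.88 m, giving peak height M/(n_e·A·√(4πDt)) = 31.9/(0.28 × 46.7 × 11.88) = 0.2054 kg/m³.
(x−vt)²/(4Dt) = (6.446)²/(4 × 0.985 × 11.4) = 0.9251; exp(−0.9251) = 0.3965.
C = 0.2054 × 0.3965 = 0.0814 kg/m³.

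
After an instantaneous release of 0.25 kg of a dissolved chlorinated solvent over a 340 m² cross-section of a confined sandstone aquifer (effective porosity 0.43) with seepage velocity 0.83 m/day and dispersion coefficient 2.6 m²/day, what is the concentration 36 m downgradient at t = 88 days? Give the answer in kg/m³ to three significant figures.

For an instantaneous plane source, C(x,t) = M/(n_e·A·√(4πDt)) · exp(−(x−vt)²/(4Dt)), with n_e·A the pore (flow) area.
Plume center vt = 0.83 × 88 = 73.04 m, so the well at 36 m is 37.04 m upgradient of the peak.
√(4πDt) = 53.62 m, giving peak height M/(n_e·A·√(4πDt)) = 0.25/(0.43 × 340 × 53.62) = 3.189e-05 kg/m³.
(x−vt)²/(4Dt) = (-37.04)²/(4 × 2.6 × 88) = 1.499; exp(−1.499) = 0.2234.
C = 3.189e-05 × 0.2234 = 7.12e-06 kg/m³.

7.12e-06 kg/m³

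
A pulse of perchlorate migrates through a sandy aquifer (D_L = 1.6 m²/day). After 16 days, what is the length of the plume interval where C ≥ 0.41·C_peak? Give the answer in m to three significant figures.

The plume is Gaussian with σ = √(2Dt) = √(2 × 1.6 × 16) = 7.155 m.
C/C_peak = exp(−Δx²/(2σ²)) = 0.41 ⇒ Δx = σ·√(−2 ln 0.41) = 7.155 × 1.335 = 9.552 m.
Width = 2Δx = 19.1 m.

19.1 m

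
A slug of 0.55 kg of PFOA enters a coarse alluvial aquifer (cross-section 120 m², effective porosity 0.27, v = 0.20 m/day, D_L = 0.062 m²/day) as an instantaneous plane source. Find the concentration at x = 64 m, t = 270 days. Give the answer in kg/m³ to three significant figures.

0.000263 kg/m³

For an instantaneous plane source, C(x,t) = M/(n_e·A·√(4πDt)) · exp(−(x−vt)²/(4Dt)), with n_e·A the pore (flow) area.
Plume center vt = 0.20 × 270 = 54 m, so the well at 64 m is 10 m downgradient of the peak.
√(4πDt) = 14.50 m, giving peak height M/(n_e·A·√(4πDt)) = 0.55/(0.27 × 120 × 14.50) = 0.001171 kg/m³.
(x−vt)²/(4Dt) = (10)²/(4 × 0.062 × 270) = 1.493; exp(−1.493) = 0.2247.
C = 0.001171 × 0.2247 = 0.000263 kg/m³.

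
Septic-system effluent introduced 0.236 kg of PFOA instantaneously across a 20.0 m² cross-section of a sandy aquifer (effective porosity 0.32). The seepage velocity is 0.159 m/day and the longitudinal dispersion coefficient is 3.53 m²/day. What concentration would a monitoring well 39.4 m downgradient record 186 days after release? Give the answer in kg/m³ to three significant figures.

For an instantaneous plane source, C(x,t) = M/(n_e·A·√(4πDt)) · exp(−(x−vt)²/(4Dt)), with n_e·A the pore (flow) area.
Plume center vt = 0.159 × 186 = 29.574 m, so the well at 39.4 m is 9.826 m downgradient of the peak.
√(4πDt) = 90.83 m, giving peak height M/(n_e·A·√(4πDt)) = 0.236/(0.32 × 20.0 × 90.83) = 0.0004060 kg/m³.
(x−vt)²/(4Dt) = (9.826)²/(4 × 3.53 × 186) = 0.03676; exp(−0.03676) = 0.9639.
C = 0.0004060 × 0.9639 = 0.000391 kg/m³.

0.000391 kg/m³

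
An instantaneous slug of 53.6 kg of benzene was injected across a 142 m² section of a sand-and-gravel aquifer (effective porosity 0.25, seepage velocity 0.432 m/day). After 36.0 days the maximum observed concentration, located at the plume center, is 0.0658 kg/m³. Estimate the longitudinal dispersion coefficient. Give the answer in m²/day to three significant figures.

At the plume center C_max = M/(n_e·A·√(4πDt)), so D = M²/(4πt·(n_e·A·C_max)²).
n_e·A·C_max = 0.25 × 142 × 0.0658 = 2.336 kg/m.
D = 53.6²/(4π × 36.0 × 2.336²) = 1.16 m²/day.

1.16 m²/day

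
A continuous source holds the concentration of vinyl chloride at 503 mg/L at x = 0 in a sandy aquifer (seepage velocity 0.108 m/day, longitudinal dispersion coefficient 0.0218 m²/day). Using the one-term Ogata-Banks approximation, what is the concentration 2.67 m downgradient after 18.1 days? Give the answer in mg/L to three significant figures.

For a continuous step input, C/C₀ ≈ ½·erfc((x−vt)/(2√(Dt))).
vt = 0.108 × 18.1 = 1.9548 m and 2√(Dt) = 2√(0.0218 × 18.1) = 1.256 m.
Argument (x−vt)/(2√(Dt)) = (2.67 − 1.9548)/1.256 = 0.5694; ½·erfc(0.5694) = 0.2103.
C = 503 × 0.2103 = 106 mg/L.

106 mg/L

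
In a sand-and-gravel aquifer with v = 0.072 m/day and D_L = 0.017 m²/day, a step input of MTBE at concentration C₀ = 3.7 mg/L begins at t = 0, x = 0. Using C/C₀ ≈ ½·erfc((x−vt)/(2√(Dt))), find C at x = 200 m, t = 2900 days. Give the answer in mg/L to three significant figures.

3.01 mg/L

For a continuous step input, C/C₀ ≈ ½·erfc((x−vt)/(2√(Dt))).
vt = 0.072 × 2900 = 208.8 m and 2√(Dt) = 2√(0.017 × 2900) = 14.04 m.
Argument (x−vt)/(2√(Dt)) = (200 − 208.8)/14.04 = -0.6268; ½·erfc(-0.6268) = 0.8123.
C = 3.7 × 0.8123 = 3.01 mg/L.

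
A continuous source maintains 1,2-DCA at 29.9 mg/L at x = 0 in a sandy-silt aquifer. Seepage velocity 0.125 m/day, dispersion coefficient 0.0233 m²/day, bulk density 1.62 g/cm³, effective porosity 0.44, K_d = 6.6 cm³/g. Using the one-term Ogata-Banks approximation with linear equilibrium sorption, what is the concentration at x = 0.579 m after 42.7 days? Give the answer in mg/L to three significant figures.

2.83 mg/L

Retardation factor R = 1 + ρ_b·K_d/n = 1 + 1.62 × 6.6/0.44 = 25.30.
Sorption retards both mechanisms: v_R = v/R = 0.004941 m/day, D_R = D/R = 0.0009209 m²/day.
v_R·t = 0.004941 × 42.7 = 0.2109807 m; 2√(D_R t) = 0.3966 m; argument = (0.579 − 0.2109807)/0.3966 = 0.9279.
C = C₀ × ½·erfc(0.9279) = 29.9 × 0.09472 = 2.83 mg/L.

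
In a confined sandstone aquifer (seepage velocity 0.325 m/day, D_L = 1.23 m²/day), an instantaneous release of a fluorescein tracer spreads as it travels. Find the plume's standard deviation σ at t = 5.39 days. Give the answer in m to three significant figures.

3.64 m

Dispersive spreading gives a Gaussian with σ² = 2Dt; advection only shifts the center.
σ = √(2 × 1.23 × 5.39) = 3.64 m.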